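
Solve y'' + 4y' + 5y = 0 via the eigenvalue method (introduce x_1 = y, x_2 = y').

y(t) = c_1e^(-2t)cos(t) + c_2e^(-2t)sin(t)

Let x_1 = y, x_2 = y'. Then x_1' = x_2 and x_2' = -5x_1 - 4x_2.
A = [[0,1],[-5,-4]]; det(A-λI) = λ^2 + 4λ + 5.
Eigenvalues λ = -2 ± i.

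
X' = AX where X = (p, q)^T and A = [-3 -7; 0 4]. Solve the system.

Coefficient matrix A = [[-3, -7], [0, 4]].
Characteristic polynomial det(A - λI) = λ^2 - λ - 12 = 0.
Eigenvalues λ = 4, -3.
For λ=4: (A-λI) row 1 is [-7, -7], so an eigenvector is (-1, 1).
For λ=-3: (A-λI) row 1 is [0, -7], so an eigenvector is (-1, 0).
General solution: K_1e^(4t)(-1,1) + K_2e^(-3t)(-1,0).

p(t) = -K_1e^(4t) - K_2e^(-3t), q(t) = K_1e^(4t)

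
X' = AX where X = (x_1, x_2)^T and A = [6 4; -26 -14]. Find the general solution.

Coefficient matrix A = [[6, 4], [-26, -14]].
Characteristic polynomial det(A - λI) = λ^2 + 8λ + 20 = 0.
Eigenvalues λ = -4 ± 2i (complex conjugate pair).
For λ=-4+2i: an eigenvector is (1,-2) - i(1,-3) = (1 - i, -2 + 3i).
A real fundamental pair from Re and Im of e^((-4+2i)t)v: X_1 = e^(-4t)(cos(2t)·(1,-2) + sin(2t)·(1,-3)), X_2 = e^(-4t)(sin(2t)·(1,-2) - cos(2t)·(1,-3)).
General solution: c_1X_1 + c_2X_2.

x_1(t) = c_1e^(-4t)sin(2t) + c_1e^(-4t)cos(2t) + c_2e^(-4t)sin(2t) - c_2e^(-4t)cos(2t), x_2(t) = -3c_1e^(-4t)sin(2t) - 2c_1e^(-4t)cos(2t) - 2c_2e^(-4t)sin(2t) + 3c_2e^(-4t)cos(2t)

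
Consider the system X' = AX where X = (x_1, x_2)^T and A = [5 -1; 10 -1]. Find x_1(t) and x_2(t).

Coefficient matrix A = [[5, -1], [10, -1]].
Characteristic polynomial det(A - λI) = λ^2 - 4λ + 5 = 0.
Eigenvalues λ = 2 ± i (complex conjugate pair).
For λ=2+i: an eigenvector is (0,-1) - i(1,3) = (0 - i, -1 - 3i).
A real fundamental pair from Re and Im of e^((2+i)t)v: X_1 = e^(2t)(cos(t)·(0,-1) + sin(t)·(1,3)), X_2 = e^(2t)(sin(t)·(0,-1) - cos(t)·(1,3)).
General solution: C_1X_1 + C_2X_2.

x_1(t) = C_1e^(2t)sin(t) - C_2e^(2t)cos(t), x_2(t) = 3C_1e^(2t)sin(t) - C_1e^(2t)cos(t) - C_2e^(2t)sin(t) - 3C_2e^(2t)cos(t)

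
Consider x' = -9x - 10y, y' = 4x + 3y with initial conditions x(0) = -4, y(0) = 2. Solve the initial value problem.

Coefficient matrix A = [[-9, -10], [4, 3]].
Characteristic polynomial det(A - λI) = λ^2 + 6λ + 13 = 0.
Eigenvalues λ = -3 ± 2i (complex conjugate pair).
For λ=-3+2i: an eigenvector is (1,-1) - i(2,-1) = (1 - 2i, -1 + i).
A real fundamental pair from Re and Im of e^((-3+2i)t)v: X_1 = e^(-3t)(cos(2t)·(1,-1) + sin(2t)·(2,-1)), X_2 = e^(-3t)(sin(2t)·(1,-1) - cos(2t)·(2,-1)).
General solution: C_1X_1 + C_2X_2.
Applying x(0)=-4, y(0)=2 gives C_1=0, C_2=2.

x(t) = 2e^(-3t)sin(2t) - 4e^(-3t)cos(2t), y(t) = -2e^(-3t)sin(2t) + 2e^(-3t)cos(2t)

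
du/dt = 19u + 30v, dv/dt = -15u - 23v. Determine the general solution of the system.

Coefficient matrix A = [[19, 30], [-15, -23]].
Characteristic polynomial det(A - λI) = λ^2 + 4λ + 13 = 0.
Eigenvalues λ = -2 ± 3i (complex conjugate pair).
For λ=-2+3i: an eigenvector is (-3,2) - i(-1,1) = (-3 + i, 2 - i).
A real fundamental pair from Re and Im of e^((-2+3i)t)v: X_1 = e^(-2t)(cos(3t)·(-3,2) + sin(3t)·(-1,1)), X_2 = e^(-2t)(sin(3t)·(-3,2) - cos(3t)·(-1,1)).
General solution: K_1X_1 + K_2X_2.

u(t) = -K_1e^(-2t)sin(3t) - 3K_1e^(-2t)cos(3t) - 3K_2e^(-2t)sin(3t) + K_2e^(-2t)cos(3t), v(t) = K_1e^(-2t)sin(3t) + 2K_1e^(-2t)cos(3t) + 2K_2e^(-2t)sin(3t) - K_2e^(-2t)cos(3t)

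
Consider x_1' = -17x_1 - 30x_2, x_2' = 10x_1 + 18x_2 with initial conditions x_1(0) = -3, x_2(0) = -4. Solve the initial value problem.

x_1(t) = 33e^(3t) - 36e^(-2t), x_2(t) = -22e^(3t) + 18e^(-2t)

Coefficient matrix A = [[-17, -30], [10, 18]].
Characteristic polynomial det(A - λI) = λ^2 - λ - 6 = 0.
Eigenvalues λ = 3, -2.
For λ=3: (A-λI) row 1 is [-20, -30], so an eigenvector is (-3, 2).
For λ=-2: (A-λI) row 1 is [-15, -30], so an eigenvector is (2, -1).
General solution: K_1e^(3t)(-3,2) + K_2e^(-2t)(2,-1).
Applying x_1(0)=-3, x_2(0)=-4 gives K_1=-11, K_2=-18.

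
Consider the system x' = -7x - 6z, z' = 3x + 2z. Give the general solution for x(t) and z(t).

Coefficient matrix A = [[-7, -6], [3, 2]].
Characteristic polynomial det(A - λI) = λ^2 + 5λ + 4 = 0.
Eigenvalues λ = -1, -4.
For λ=-1: (A-λI) row 1 is [-6, -6], so an eigenvector is (1, -1).
For λ=-4: (A-λI) row 1 is [-3, -6], so an eigenvector is (2, -1).
General solution: c_1e^(-t)(1,-1) + c_2e^(-4t)(2,-1).

x(t) = c_1e^(-t) + 2c_2e^(-4t), z(t) = -c_1e^(-t) - c_2e^(-4t)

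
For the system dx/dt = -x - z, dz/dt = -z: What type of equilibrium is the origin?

stable improper node

A = [[-1,-1],[0,-1]]; det(A-λI) = λ^2 + 2λ + 1.
repeated λ = -1 with a single eigenvector.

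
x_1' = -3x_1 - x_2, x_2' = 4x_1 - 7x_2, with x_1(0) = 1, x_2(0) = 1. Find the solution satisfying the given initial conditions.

x_1(t) = te^(-5t) + e^(-5t), x_2(t) = 2te^(-5t) + e^(-5t)

Coefficient matrix A = [[-3, -1], [4, -7]].
Characteristic polynomial det(A - λI) = λ^2 + 10λ + 25 = 0.
Single eigenvalue λ = -5 with algebraic multiplicity 2.
Eigenvector v = (-1,-2); generalized eigenvector w with (A-λI)w=v is (0,1).
General solution: e^(-5t)[C_1·v + C_2·(t·v + w)].
Applying x_1(0)=1, x_2(0)=1 gives C_1=-1, C_2=-1.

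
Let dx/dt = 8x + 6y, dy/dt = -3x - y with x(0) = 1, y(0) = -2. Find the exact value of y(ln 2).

A = [[8,6],[-3,-1]]; eigenvalues λ = 2, 5.
Eigenvectors: (-1,1) for λ=2, (2,-1) for λ=5.
From the initial condition, c_1 = -3, c_2 = -1.
y(ln 2) = (-3)(2^2)(1) + (-1)(2^5)(-1) = 20.

20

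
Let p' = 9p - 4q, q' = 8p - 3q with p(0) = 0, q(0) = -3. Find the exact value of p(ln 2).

A = [[9,-4],[8,-3]]; eigenvalues λ = 1, 5.
Eigenvectors: (1,2) for λ=1, (1,1) for λ=5.
From the initial condition, c_1 = -3, c_2 = 3.
p(ln 2) = (-3)(2^1)(1) + (3)(2^5)(1) = 90.

90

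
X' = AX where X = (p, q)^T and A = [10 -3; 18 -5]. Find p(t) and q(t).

p(t) = -K_1e^(4t) + K_2e^(t), q(t) = -2K_1e^(4t) + 3K_2e^(t)

Coefficient matrix A = [[10, -3], [18, -5]].
Characteristic polynomial det(A - λI) = λ^2 - 5λ + 4 = 0.
Eigenvalues λ = 4, 1.
For λ=4: (A-λI) row 1 is [6, -3], so an eigenvector is (-1, -2).
For λ=1: (A-λI) row 1 is [9, -3], so an eigenvector is (1, 3).
General solution: K_1e^(4t)(-1,-2) + K_2e^(t)(1,3).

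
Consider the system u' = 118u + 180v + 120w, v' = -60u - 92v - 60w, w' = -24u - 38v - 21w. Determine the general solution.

Coefficient matrix A = [[118, 180, 120], [-60, -92, -60], [-24, -38, -21]].
det(A - λI) = 0 gives eigenvalues λ = -2, 4, 3.
For λ=-2: eigenvector (-19,10,4).
For λ=4: eigenvector (-10,5,2).
For λ=3: eigenvector (-24,12,5).
General solution: K_1e^(-2t)(-19,10,4) + K_2e^(4t)(-10,5,2) + K_3e^(3t)(-24,12,5).

u(t) = -19K_1e^(-2t) - 10K_2e^(4t) - 24K_3e^(3t), v(t) = 10K_1e^(-2t) + 5K_2e^(4t) + 12K_3e^(3t), w(t) = 4K_1e^(-2t) + 2K_2e^(4t) + 5K_3e^(3t)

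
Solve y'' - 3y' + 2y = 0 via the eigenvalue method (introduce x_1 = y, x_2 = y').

y(t) = K_1e^(2t) + K_2e^(t)

Let x_1 = y, x_2 = y'. Then x_1' = x_2 and x_2' = -2x_1 + 3x_2.
A = [[0,1],[-2,3]]; det(A-λI) = λ^2 - 3λ + 2.
Eigenvalues λ = 2, 1 with eigenvectors (1,2), (1,1).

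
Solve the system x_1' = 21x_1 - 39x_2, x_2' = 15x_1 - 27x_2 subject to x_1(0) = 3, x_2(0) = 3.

x_1(t) = -15e^(-3t)sin(3t) + 3e^(-3t)cos(3t), x_2(t) = -9e^(-3t)sin(3t) + 3e^(-3t)cos(3t)

Coefficient matrix A = [[21, -39], [15, -27]].
Characteristic polynomial det(A - λI) = λ^2 + 6λ + 18 = 0.
Eigenvalues λ = -3 ± 3i (complex conjugate pair).
For λ=-3+3i: an eigenvector is (2,1) - i(3,2) = (2 - 3i, 1 - 2i).
A real fundamental pair from Re and Im of e^((-3+3i)t)v: X_1 = e^(-3t)(cos(3t)·(2,1) + sin(3t)·(3,2)), X_2 = e^(-3t)(sin(3t)·(2,1) - cos(3t)·(3,2)).
General solution: C_1X_1 + C_2X_2.
Applying x_1(0)=3, x_2(0)=3 gives C_1=-3, C_2=-3.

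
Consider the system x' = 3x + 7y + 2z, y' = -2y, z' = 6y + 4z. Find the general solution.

Coefficient matrix A = [[3, 7, 2], [0, -2, 0], [0, 6, 4]].
det(A - λI) = 0 gives eigenvalues λ = 4, -2, 3.
For λ=4: eigenvector (2,0,1).
For λ=-2: eigenvector (-1,1,-1).
For λ=3: eigenvector (1,0,0).
General solution: K_1e^(4t)(2,0,1) + K_2e^(-2t)(-1,1,-1) + K_3e^(3t)(1,0,0).

x(t) = 2K_1e^(4t) - K_2e^(-2t) + K_3e^(3t), y(t) = K_2e^(-2t), z(t) = K_1e^(4t) - K_2e^(-2t)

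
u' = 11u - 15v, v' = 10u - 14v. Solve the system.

u(t) = -3C_1e^(t) + C_2e^(-4t), v(t) = -2C_1e^(t) + C_2e^(-4t)

Coefficient matrix A = [[11, -15], [10, -14]].
Characteristic polynomial det(A - λI) = λ^2 + 3λ - 4 = 0.
Eigenvalues λ = 1, -4.
For λ=1: (A-λI) row 1 is [10, -15], so an eigenvector is (-3, -2).
For λ=-4: (A-λI) row 1 is [15, -15], so an eigenvector is (1, 1).
General solution: C_1e^(t)(-3,-2) + C_2e^(-4t)(1,1).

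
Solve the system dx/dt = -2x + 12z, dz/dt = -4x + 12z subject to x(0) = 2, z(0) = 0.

Coefficient matrix A = [[-2, 12], [-4, 12]].
Characteristic polynomial det(A - λI) = λ^2 - 10λ + 24 = 0.
Eigenvalues λ = 4, 6.
For λ=4: (A-λI) row 1 is [-6, 12], so an eigenvector is (-2, -1).
For λ=6: (A-λI) row 1 is [-8, 12], so an eigenvector is (3, 2).
General solution: C_1e^(4t)(-2,-1) + C_2e^(6t)(3,2).
Applying x(0)=2, z(0)=0 gives C_1=-4, C_2=-2.

x(t) = -6e^(6t) + 8e^(4t), z(t) = -4e^(6t) + 4e^(4t)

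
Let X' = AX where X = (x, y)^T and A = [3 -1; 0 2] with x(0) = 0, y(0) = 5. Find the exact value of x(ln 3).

-90

A = [[3,-1],[0,2]]; eigenvalues λ = 2, 3.
Eigenvectors: (1,1) for λ=2, (-1,0) for λ=3.
From the initial condition, c_1 = 5, c_2 = 5.
x(ln 3) = (5)(3^2)(1) + (5)(3^3)(-1) = -90.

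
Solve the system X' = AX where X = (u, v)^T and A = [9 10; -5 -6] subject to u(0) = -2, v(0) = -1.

u(t) = -6e^(4t) + 4e^(-t), v(t) = 3e^(4t) - 4e^(-t)

Coefficient matrix A = [[9, 10], [-5, -6]].
Characteristic polynomial det(A - λI) = λ^2 - 3λ - 4 = 0.
Eigenvalues λ = -1, 4.
For λ=-1: (A-λI) row 1 is [10, 10], so an eigenvector is (1, -1).
For λ=4: (A-λI) row 1 is [5, 10], so an eigenvector is (-2, 1).
General solution: c_1e^(-t)(1,-1) + c_2e^(4t)(-2,1).
Applying u(0)=-2, v(0)=-1 gives c_1=4, c_2=3.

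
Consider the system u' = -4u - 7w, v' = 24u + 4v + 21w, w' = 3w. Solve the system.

u(t) = C_1e^(-4t) - C_3e^(3t), v(t) = -3C_1e^(-4t) + C_2e^(4t) + 3C_3e^(3t), w(t) = C_3e^(3t)

Coefficient matrix A = [[-4, 0, -7], [24, 4, 21], [0, 0, 3]].
det(A - λI) = 0 gives eigenvalues λ = -4, 4, 3.
For λ=-4: eigenvector (1,-3,0).
For λ=4: eigenvector (0,1,0).
For λ=3: eigenvector (-1,3,1).
General solution: C_1e^(-4t)(1,-3,0) + C_2e^(4t)(0,1,0) + C_3e^(3t)(-1,3,1).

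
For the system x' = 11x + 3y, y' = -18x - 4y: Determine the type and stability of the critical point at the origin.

A = [[11,3],[-18,-4]]; det(A-λI) = λ^2 - 7λ + 10.
λ = 2, 5: both positive.

unstable node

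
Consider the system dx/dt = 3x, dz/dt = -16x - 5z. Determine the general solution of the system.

x(t) = C_1e^(3t), z(t) = -2C_1e^(3t) - C_2e^(-5t)

Coefficient matrix A = [[3, 0], [-16, -5]].
Characteristic polynomial det(A - λI) = λ^2 + 2λ - 15 = 0.
Eigenvalues λ = 3, -5.
For λ=3: (A-λI) row 2 is [-16, -8], so an eigenvector is (1, -2).
For λ=-5: (A-λI) row 1 is [8, 0], so an eigenvector is (0, -1).
General solution: C_1e^(3t)(1,-2) + C_2e^(-5t)(0,-1).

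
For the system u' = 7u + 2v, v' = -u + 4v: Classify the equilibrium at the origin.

unstable node

A = [[7,2],[-1,4]]; det(A-λI) = λ^2 - 11λ + 30.
λ = 6, 5: both positive.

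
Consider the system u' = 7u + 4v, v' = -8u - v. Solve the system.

Coefficient matrix A = [[7, 4], [-8, -1]].
Characteristic polynomial det(A - λI) = λ^2 - 6λ + 25 = 0.
Eigenvalues λ = 3 ± 4i (complex conjugate pair).
For λ=3+4i: an eigenvector is (0,-1) - i(-1,1) = (0 + i, -1 - i).
A real fundamental pair from Re and Im of e^((3+4i)t)v: X_1 = e^(3t)(cos(4t)·(0,-1) + sin(4t)·(-1,1)), X_2 = e^(3t)(sin(4t)·(0,-1) - cos(4t)·(-1,1)).
General solution: c_1X_1 + c_2X_2.

u(t) = -c_1e^(3t)sin(4t) + c_2e^(3t)cos(4t), v(t) = c_1e^(3t)sin(4t) - c_1e^(3t)cos(4t) - c_2e^(3t)sin(4t) - c_2e^(3t)cos(4t)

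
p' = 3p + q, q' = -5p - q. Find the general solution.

p(t) = -C_1e^(t)sin(t) + C_2e^(t)cos(t), q(t) = 2C_1e^(t)sin(t) - C_1e^(t)cos(t) - C_2e^(t)sin(t) - 2C_2e^(t)cos(t)

Coefficient matrix A = [[3, 1], [-5, -1]].
Characteristic polynomial det(A - λI) = λ^2 - 2λ + 2 = 0.
Eigenvalues λ = 1 ± i (complex conjugate pair).
For λ=1+i: an eigenvector is (0,-1) - i(-1,2) = (0 + i, -1 - 2i).
A real fundamental pair from Re and Im of e^((1+i)t)v: X_1 = e^(t)(cos(t)·(0,-1) + sin(t)·(-1,2)), X_2 = e^(t)(sin(t)·(0,-1) - cos(t)·(-1,2)).
General solution: C_1X_1 + C_2X_2.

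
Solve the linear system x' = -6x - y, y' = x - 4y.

x(t) = -c_1e^(-5t) - c_2te^(-5t) + 2c_2e^(-5t), y(t) = c_1e^(-5t) + c_2te^(-5t) - c_2e^(-5t)

Coefficient matrix A = [[-6, -1], [1, -4]].
Characteristic polynomial det(A - λI) = λ^2 + 10λ + 25 = 0.
Single eigenvalue λ = -5 with algebraic multiplicity 2.
Eigenvector v = (-1,1); generalized eigenvector w with (A-λI)w=v is (2,-1).
General solution: e^(-5t)[c_1·v + c_2·(t·v + w)].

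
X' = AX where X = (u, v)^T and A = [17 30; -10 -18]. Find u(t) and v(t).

Coefficient matrix A = [[17, 30], [-10, -18]].
Characteristic polynomial det(A - λI) = λ^2 + λ - 6 = 0.
Eigenvalues λ = 2, -3.
For λ=2: (A-λI) row 1 is [15, 30], so an eigenvector is (2, -1).
For λ=-3: (A-λI) row 1 is [20, 30], so an eigenvector is (-3, 2).
General solution: c_1e^(2t)(2,-1) + c_2e^(-3t)(-3,2).

u(t) = 2c_1e^(2t) - 3c_2e^(-3t), v(t) = -c_1e^(2t) + 2c_2e^(-3t)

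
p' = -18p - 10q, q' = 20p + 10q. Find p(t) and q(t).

Coefficient matrix A = [[-18, -10], [20, 10]].
Characteristic polynomial det(A - λI) = λ^2 + 8λ + 20 = 0.
Eigenvalues λ = -4 ± 2i (complex conjugate pair).
For λ=-4+2i: an eigenvector is (1,-1) - i(-2,3) = (1 + 2i, -1 - 3i).
A real fundamental pair from Re and Im of e^((-4+2i)t)v: X_1 = e^(-4t)(cos(2t)·(1,-1) + sin(2t)·(-2,3)), X_2 = e^(-4t)(sin(2t)·(1,-1) - cos(2t)·(-2,3)).
General solution: c_1X_1 + c_2X_2.

p(t) = -2c_1e^(-4t)sin(2t) + c_1e^(-4t)cos(2t) + c_2e^(-4t)sin(2t) + 2c_2e^(-4t)cos(2t), q(t) = 3c_1e^(-4t)sin(2t) - c_1e^(-4t)cos(2t) - c_2e^(-4t)sin(2t) - 3c_2e^(-4t)cos(2t)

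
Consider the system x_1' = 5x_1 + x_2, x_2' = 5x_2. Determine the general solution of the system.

x_1(t) = -C_1e^(5t) - C_2te^(5t) + C_2e^(5t), x_2(t) = -C_2e^(5t)

Coefficient matrix A = [[5, 1], [0, 5]].
Characteristic polynomial det(A - λI) = λ^2 - 10λ + 25 = 0.
Single eigenvalue λ = 5 with algebraic multiplicity 2.
Eigenvector v = (-1,0); generalized eigenvector w with (A-λI)w=v is (1,-1).
General solution: e^(5t)[C_1·v + C_2·(t·v + w)].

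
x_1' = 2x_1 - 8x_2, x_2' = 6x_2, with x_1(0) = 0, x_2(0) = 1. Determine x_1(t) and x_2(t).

Coefficient matrix A = [[2, -8], [0, 6]].
Characteristic polynomial det(A - λI) = λ^2 - 8λ + 12 = 0.
Eigenvalues λ = 6, 2.
For λ=6: (A-λI) row 1 is [-4, -8], so an eigenvector is (2, -1).
For λ=2: (A-λI) row 1 is [0, -8], so an eigenvector is (-1, 0).
General solution: c_1e^(6t)(2,-1) + c_2e^(2t)(-1,0).
Applying x_1(0)=0, x_2(0)=1 gives c_1=-1, c_2=-2.

x_1(t) = -2e^(6t) + 2e^(2t), x_2(t) = e^(6t)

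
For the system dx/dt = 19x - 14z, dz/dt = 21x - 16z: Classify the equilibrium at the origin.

saddle

A = [[19,-14],[21,-16]]; det(A-λI) = λ^2 - 3λ - 10.
λ = 5, -2: opposite signs.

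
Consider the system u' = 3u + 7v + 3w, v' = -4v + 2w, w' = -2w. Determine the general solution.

Coefficient matrix A = [[3, 7, 3], [0, -4, 2], [0, 0, -2]].
det(A - λI) = 0 gives eigenvalues λ = 3, -4, -2.
For λ=3: eigenvector (1,0,0).
For λ=-4: eigenvector (-1,1,0).
For λ=-2: eigenvector (-2,1,1).
General solution: C_1e^(3t)(1,0,0) + C_2e^(-4t)(-1,1,0) + C_3e^(-2t)(-2,1,1).

u(t) = C_1e^(3t) - C_2e^(-4t) - 2C_3e^(-2t), v(t) = C_2e^(-4t) + C_3e^(-2t), w(t) = C_3e^(-2t)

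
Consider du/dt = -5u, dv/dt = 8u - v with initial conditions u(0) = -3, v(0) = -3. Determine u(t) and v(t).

Coefficient matrix A = [[-5, 0], [8, -1]].
Characteristic polynomial det(A - λI) = λ^2 + 6λ + 5 = 0.
Eigenvalues λ = -5, -1.
For λ=-5: (A-λI) row 2 is [8, 4], so an eigenvector is (-1, 2).
For λ=-1: (A-λI) row 1 is [-4, 0], so an eigenvector is (0, 1).
General solution: K_1e^(-5t)(-1,2) + K_2e^(-t)(0,1).
Applying u(0)=-3, v(0)=-3 gives K_1=3, K_2=-9.

u(t) = -3e^(-5t), v(t) = -9e^(-t) + 6e^(-5t)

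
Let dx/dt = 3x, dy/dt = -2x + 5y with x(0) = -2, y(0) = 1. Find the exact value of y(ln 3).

675

A = [[3,0],[-2,5]]; eigenvalues λ = 5, 3.
Eigenvectors: (0,1) for λ=5, (-1,-1) for λ=3.
From the initial condition, c_1 = 3, c_2 = 2.
y(ln 3) = (3)(3^5)(1) + (2)(3^3)(-1) = 675.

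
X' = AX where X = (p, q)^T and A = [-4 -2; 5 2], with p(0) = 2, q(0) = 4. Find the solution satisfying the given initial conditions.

p(t) = -14e^(-t)sin(t) + 2e^(-t)cos(t), q(t) = 22e^(-t)sin(t) + 4e^(-t)cos(t)

Coefficient matrix A = [[-4, -2], [5, 2]].
Characteristic polynomial det(A - λI) = λ^2 + 2λ + 2 = 0.
Eigenvalues λ = -1 ± i (complex conjugate pair).
For λ=-1+i: an eigenvector is (1,-2) - i(1,-1) = (1 - i, -2 + i).
A real fundamental pair from Re and Im of e^((-1+i)t)v: X_1 = e^(-t)(cos(t)·(1,-2) + sin(t)·(1,-1)), X_2 = e^(-t)(sin(t)·(1,-2) - cos(t)·(1,-1)).
General solution: K_1X_1 + K_2X_2.
Applying p(0)=2, q(0)=4 gives K_1=-6, K_2=-8.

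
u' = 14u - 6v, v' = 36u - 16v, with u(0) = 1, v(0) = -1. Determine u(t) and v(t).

u(t) = 4e^(2t) - 3e^(-4t), v(t) = 8e^(2t) - 9e^(-4t)

Coefficient matrix A = [[14, -6], [36, -16]].
Characteristic polynomial det(A - λI) = λ^2 + 2λ - 8 = 0.
Eigenvalues λ = -4, 2.
For λ=-4: (A-λI) row 1 is [18, -6], so an eigenvector is (-1, -3).
For λ=2: (A-λI) row 1 is [12, -6], so an eigenvector is (-1, -2).
General solution: K_1e^(-4t)(-1,-3) + K_2e^(2t)(-1,-2).
Applying u(0)=1, v(0)=-1 gives K_1=3, K_2=-4.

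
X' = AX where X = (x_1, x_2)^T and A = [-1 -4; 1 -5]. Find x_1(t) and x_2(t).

Coefficient matrix A = [[-1, -4], [1, -5]].
Characteristic polynomial det(A - λI) = λ^2 + 6λ + 9 = 0.
Single eigenvalue λ = -3 with algebraic multiplicity 2.
Eigenvector v = (2,1); generalized eigenvector w with (A-λI)w=v is (1,0).
General solution: e^(-3t)[c_1·v + c_2·(t·v + w)].

x_1(t) = 2c_1e^(-3t) + 2c_2te^(-3t) + c_2e^(-3t), x_2(t) = c_1e^(-3t) + c_2te^(-3t)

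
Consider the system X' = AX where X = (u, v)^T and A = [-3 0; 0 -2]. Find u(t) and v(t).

u(t) = -c_2e^(-3t), v(t) = c_1e^(-2t)

Coefficient matrix A = [[-3, 0], [0, -2]].
Characteristic polynomial det(A - λI) = λ^2 + 5λ + 6 = 0.
Eigenvalues λ = -2, -3.
For λ=-2: (A-λI) row 1 is [-1, 0], so an eigenvector is (0, 1).
For λ=-3: (A-λI) row 2 is [0, 1], so an eigenvector is (-1, 0).
General solution: c_1e^(-2t)(0,1) + c_2e^(-3t)(-1,0).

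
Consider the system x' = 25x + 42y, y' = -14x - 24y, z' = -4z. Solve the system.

x(t) = -3K_1e^(-3t) - 2K_2e^(4t), y(t) = 2K_1e^(-3t) + K_2e^(4t), z(t) = K_3e^(-4t)

Coefficient matrix A = [[25, 42, 0], [-14, -24, 0], [0, 0, -4]].
det(A - λI) = 0 gives eigenvalues λ = -3, 4, -4.
For λ=-3: eigenvector (-3,2,0).
For λ=4: eigenvector (-2,1,0).
For λ=-4: eigenvector (0,0,1).
General solution: K_1e^(-3t)(-3,2,0) + K_2e^(4t)(-2,1,0) + K_3e^(-4t)(0,0,1).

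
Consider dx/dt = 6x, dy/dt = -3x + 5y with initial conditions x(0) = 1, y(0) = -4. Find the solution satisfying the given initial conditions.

x(t) = e^(6t), y(t) = -3e^(6t) - e^(5t)

Coefficient matrix A = [[6, 0], [-3, 5]].
Characteristic polynomial det(A - λI) = λ^2 - 11λ + 30 = 0.
Eigenvalues λ = 5, 6.
For λ=5: (A-λI) row 1 is [1, 0], so an eigenvector is (0, 1).
For λ=6: (A-λI) row 2 is [-3, -1], so an eigenvector is (-1, 3).
General solution: K_1e^(5t)(0,1) + K_2e^(6t)(-1,3).
Applying x(0)=1, y(0)=-4 gives K_1=-1, K_2=-1.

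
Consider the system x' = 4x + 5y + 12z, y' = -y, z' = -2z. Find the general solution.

x(t) = -C_1e^(-t) + C_2e^(4t) - 2C_3e^(-2t), y(t) = C_1e^(-t), z(t) = C_3e^(-2t)

Coefficient matrix A = [[4, 5, 12], [0, -1, 0], [0, 0, -2]].
det(A - λI) = 0 gives eigenvalues λ = -1, 4, -2.
For λ=-1: eigenvector (-1,1,0).
For λ=4: eigenvector (1,0,0).
For λ=-2: eigenvector (-2,0,1).
General solution: C_1e^(-t)(-1,1,0) + C_2e^(4t)(1,0,0) + C_3e^(-2t)(-2,0,1).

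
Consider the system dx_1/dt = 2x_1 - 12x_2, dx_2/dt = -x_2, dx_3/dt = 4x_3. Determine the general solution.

x_1(t) = c_1e^(2t) + 4c_2e^(-t), x_2(t) = c_2e^(-t), x_3(t) = c_3e^(4t)

Coefficient matrix A = [[2, -12, 0], [0, -1, 0], [0, 0, 4]].
det(A - λI) = 0 gives eigenvalues λ = 2, -1, 4.
For λ=2: eigenvector (1,0,0).
For λ=-1: eigenvector (4,1,0).
For λ=4: eigenvector (0,0,1).
General solution: c_1e^(2t)(1,0,0) + c_2e^(-t)(4,1,0) + c_3e^(4t)(0,0,1).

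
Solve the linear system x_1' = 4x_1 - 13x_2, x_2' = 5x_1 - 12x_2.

Coefficient matrix A = [[4, -13], [5, -12]].
Characteristic polynomial det(A - λI) = λ^2 + 8λ + 17 = 0.
Eigenvalues λ = -4 ± i (complex conjugate pair).
For λ=-4+i: an eigenvector is (2,1) - i(3,2) = (2 - 3i, 1 - 2i).
A real fundamental pair from Re and Im of e^((-4+i)t)v: X_1 = e^(-4t)(cos(t)·(2,1) + sin(t)·(3,2)), X_2 = e^(-4t)(sin(t)·(2,1) - cos(t)·(3,2)).
General solution: K_1X_1 + K_2X_2.

x_1(t) = 3K_1e^(-4t)sin(t) + 2K_1e^(-4t)cos(t) + 2K_2e^(-4t)sin(t) - 3K_2e^(-4t)cos(t), x_2(t) = 2K_1e^(-4t)sin(t) + K_1e^(-4t)cos(t) + K_2e^(-4t)sin(t) - 2K_2e^(-4t)cos(t)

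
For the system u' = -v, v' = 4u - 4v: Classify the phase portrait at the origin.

stable improper node

A = [[0,-1],[4,-4]]; det(A-λI) = λ^2 + 4λ + 4.
repeated λ = -2 with a single eigenvector.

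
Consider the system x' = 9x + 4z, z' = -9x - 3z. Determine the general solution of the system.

Coefficient matrix A = [[9, 4], [-9, -3]].
Characteristic polynomial det(A - λI) = λ^2 - 6λ + 9 = 0.
Single eigenvalue λ = 3 with algebraic multiplicity 2.
Eigenvector v = (-2,3); generalized eigenvector w with (A-λI)w=v is (1,-2).
General solution: e^(3t)[c_1·v + c_2·(t·v + w)].

x(t) = -2c_1e^(3t) - 2c_2te^(3t) + c_2e^(3t), z(t) = 3c_1e^(3t) + 3c_2te^(3t) - 2c_2e^(3t)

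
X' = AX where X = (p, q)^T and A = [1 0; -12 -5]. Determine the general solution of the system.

Coefficient matrix A = [[1, 0], [-12, -5]].
Characteristic polynomial det(A - λI) = λ^2 + 4λ - 5 = 0.
Eigenvalues λ = 1, -5.
For λ=1: (A-λI) row 2 is [-12, -6], so an eigenvector is (1, -2).
For λ=-5: (A-λI) row 1 is [6, 0], so an eigenvector is (0, -1).
General solution: K_1e^(t)(1,-2) + K_2e^(-5t)(0,-1).

p(t) = K_1e^(t), q(t) = -2K_1e^(t) - K_2e^(-5t)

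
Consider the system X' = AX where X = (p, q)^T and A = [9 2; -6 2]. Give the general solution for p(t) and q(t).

Coefficient matrix A = [[9, 2], [-6, 2]].
Characteristic polynomial det(A - λI) = λ^2 - 11λ + 30 = 0.
Eigenvalues λ = 6, 5.
For λ=6: (A-λI) row 1 is [3, 2], so an eigenvector is (2, -3).
For λ=5: (A-λI) row 1 is [4, 2], so an eigenvector is (-1, 2).
General solution: K_1e^(6t)(2,-3) + K_2e^(5t)(-1,2).

p(t) = 2K_1e^(6t) - K_2e^(5t), q(t) = -3K_1e^(6t) + 2K_2e^(5t)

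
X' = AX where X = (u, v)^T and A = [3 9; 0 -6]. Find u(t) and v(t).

Coefficient matrix A = [[3, 9], [0, -6]].
Characteristic polynomial det(A - λI) = λ^2 + 3λ - 18 = 0.
Eigenvalues λ = -6, 3.
For λ=-6: (A-λI) row 1 is [9, 9], so an eigenvector is (-1, 1).
For λ=3: (A-λI) row 1 is [0, 9], so an eigenvector is (1, 0).
General solution: C_1e^(-6t)(-1,1) + C_2e^(3t)(1,0).

u(t) = -C_1e^(-6t) + C_2e^(3t), v(t) = C_1e^(-6t)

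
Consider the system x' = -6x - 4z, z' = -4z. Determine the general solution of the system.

Coefficient matrix A = [[-6, -4], [0, -4]].
Characteristic polynomial det(A - λI) = λ^2 + 10λ + 24 = 0.
Eigenvalues λ = -4, -6.
For λ=-4: (A-λI) row 1 is [-2, -4], so an eigenvector is (2, -1).
For λ=-6: (A-λI) row 1 is [0, -4], so an eigenvector is (-1, 0).
General solution: c_1e^(-4t)(2,-1) + c_2e^(-6t)(-1,0).

x(t) = 2c_1e^(-4t) - c_2e^(-6t), z(t) = -c_1e^(-4t)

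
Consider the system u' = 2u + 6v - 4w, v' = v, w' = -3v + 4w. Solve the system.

u(t) = C_1e^(2t) - 2C_2e^(t) - 2C_3e^(4t), v(t) = C_2e^(t), w(t) = C_2e^(t) + C_3e^(4t)

Coefficient matrix A = [[2, 6, -4], [0, 1, 0], [0, -3, 4]].
det(A - λI) = 0 gives eigenvalues λ = 2, 1, 4.
For λ=2: eigenvector (1,0,0).
For λ=1: eigenvector (-2,1,1).
For λ=4: eigenvector (-2,0,1).
General solution: C_1e^(2t)(1,0,0) + C_2e^(t)(-2,1,1) + C_3e^(4t)(-2,0,1).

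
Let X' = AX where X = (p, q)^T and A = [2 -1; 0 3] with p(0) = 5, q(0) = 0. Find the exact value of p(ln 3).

45

A = [[2,-1],[0,3]]; eigenvalues λ = 3, 2.
Eigenvectors: (1,-1) for λ=3, (-1,0) for λ=2.
From the initial condition, c_1 = 0, c_2 = -5.
p(ln 3) = (0)(3^3)(1) + (-5)(3^2)(-1) = 45.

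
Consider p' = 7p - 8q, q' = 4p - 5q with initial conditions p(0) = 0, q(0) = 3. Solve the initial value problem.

p(t) = -6e^(3t) + 6e^(-t), q(t) = -3e^(3t) + 6e^(-t)

Coefficient matrix A = [[7, -8], [4, -5]].
Characteristic polynomial det(A - λI) = λ^2 - 2λ - 3 = 0.
Eigenvalues λ = -1, 3.
For λ=-1: (A-λI) row 1 is [8, -8], so an eigenvector is (1, 1).
For λ=3: (A-λI) row 1 is [4, -8], so an eigenvector is (-2, -1).
General solution: c_1e^(-t)(1,1) + c_2e^(3t)(-2,-1).
Applying p(0)=0, q(0)=3 gives c_1=6, c_2=3.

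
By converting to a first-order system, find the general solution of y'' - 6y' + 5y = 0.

Let x_1 = y, x_2 = y'. Then x_1' = x_2 and x_2' = -5x_1 + 6x_2.
A = [[0,1],[-5,6]]; det(A-λI) = λ^2 - 6λ + 5.
Eigenvalues λ = 1, 5 with eigenvectors (1,1), (1,5).

y(t) = c_1e^(t) + c_2e^(5t)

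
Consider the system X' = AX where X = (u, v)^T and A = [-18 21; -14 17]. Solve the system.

Coefficient matrix A = [[-18, 21], [-14, 17]].
Characteristic polynomial det(A - λI) = λ^2 + λ - 12 = 0.
Eigenvalues λ = 3, -4.
For λ=3: (A-λI) row 1 is [-21, 21], so an eigenvector is (1, 1).
For λ=-4: (A-λI) row 1 is [-14, 21], so an eigenvector is (-3, -2).
General solution: c_1e^(3t)(1,1) + c_2e^(-4t)(-3,-2).

u(t) = c_1e^(3t) - 3c_2e^(-4t), v(t) = c_1e^(3t) - 2c_2e^(-4t)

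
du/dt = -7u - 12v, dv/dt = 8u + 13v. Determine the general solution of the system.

Coefficient matrix A = [[-7, -12], [8, 13]].
Characteristic polynomial det(A - λI) = λ^2 - 6λ + 5 = 0.
Eigenvalues λ = 5, 1.
For λ=5: (A-λI) row 1 is [-12, -12], so an eigenvector is (1, -1).
For λ=1: (A-λI) row 1 is [-8, -12], so an eigenvector is (3, -2).
General solution: c_1e^(5t)(1,-1) + c_2e^(t)(3,-2).

u(t) = c_1e^(5t) + 3c_2e^(t), v(t) = -c_1e^(5t) - 2c_2e^(t)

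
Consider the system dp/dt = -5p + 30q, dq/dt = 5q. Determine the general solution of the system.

Coefficient matrix A = [[-5, 30], [0, 5]].
Characteristic polynomial det(A - λI) = λ^2 - 25 = 0.
Eigenvalues λ = -5, 5.
For λ=-5: (A-λI) row 1 is [0, 30], so an eigenvector is (1, 0).
For λ=5: (A-λI) row 1 is [-10, 30], so an eigenvector is (3, 1).
General solution: C_1e^(-5t)(1,0) + C_2e^(5t)(3,1).

p(t) = C_1e^(-5t) + 3C_2e^(5t), q(t) = C_2e^(5t)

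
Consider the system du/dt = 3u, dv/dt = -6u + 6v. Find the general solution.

u(t) = -c_2e^(3t), v(t) = c_1e^(6t) - 2c_2e^(3t)

Coefficient matrix A = [[3, 0], [-6, 6]].
Characteristic polynomial det(A - λI) = λ^2 - 9λ + 18 = 0.
Eigenvalues λ = 6, 3.
For λ=6: (A-λI) row 1 is [-3, 0], so an eigenvector is (0, 1).
For λ=3: (A-λI) row 2 is [-6, 3], so an eigenvector is (-1, -2).
General solution: c_1e^(6t)(0,1) + c_2e^(3t)(-1,-2).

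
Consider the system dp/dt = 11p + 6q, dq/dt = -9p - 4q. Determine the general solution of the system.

p(t) = c_1e^(5t) - 2c_2e^(2t), q(t) = -c_1e^(5t) + 3c_2e^(2t)

Coefficient matrix A = [[11, 6], [-9, -4]].
Characteristic polynomial det(A - λI) = λ^2 - 7λ + 10 = 0.
Eigenvalues λ = 5, 2.
For λ=5: (A-λI) row 1 is [6, 6], so an eigenvector is (1, -1).
For λ=2: (A-λI) row 1 is [9, 6], so an eigenvector is (-2, 3).
General solution: c_1e^(5t)(1,-1) + c_2e^(2t)(-2,3).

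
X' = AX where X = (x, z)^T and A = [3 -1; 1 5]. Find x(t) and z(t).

x(t) = -C_1e^(4t) - C_2te^(4t) + 3C_2e^(4t), z(t) = C_1e^(4t) + C_2te^(4t) - 2C_2e^(4t)

Coefficient matrix A = [[3, -1], [1, 5]].
Characteristic polynomial det(A - λI) = λ^2 - 8λ + 16 = 0.
Single eigenvalue λ = 4 with algebraic multiplicity 2.
Eigenvector v = (-1,1); generalized eigenvector w with (A-λI)w=v is (3,-2).
General solution: e^(4t)[C_1·v + C_2·(t·v + w)].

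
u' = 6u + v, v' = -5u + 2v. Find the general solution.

u(t) = C_1e^(4t)sin(t) - C_2e^(4t)cos(t), v(t) = -2C_1e^(4t)sin(t) + C_1e^(4t)cos(t) + C_2e^(4t)sin(t) + 2C_2e^(4t)cos(t)

Coefficient matrix A = [[6, 1], [-5, 2]].
Characteristic polynomial det(A - λI) = λ^2 - 8λ + 17 = 0.
Eigenvalues λ = 4 ± i (complex conjugate pair).
For λ=4+i: an eigenvector is (0,1) - i(1,-2) = (0 - i, 1 + 2i).
A real fundamental pair from Re and Im of e^((4+i)t)v: X_1 = e^(4t)(cos(t)·(0,1) + sin(t)·(1,-2)), X_2 = e^(4t)(sin(t)·(0,1) - cos(t)·(1,-2)).
General solution: C_1X_1 + C_2X_2.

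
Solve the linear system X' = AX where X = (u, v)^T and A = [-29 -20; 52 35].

u(t) = -2C_1e^(3t)sin(4t) - C_1e^(3t)cos(4t) - C_2e^(3t)sin(4t) + 2C_2e^(3t)cos(4t), v(t) = 3C_1e^(3t)sin(4t) + 2C_1e^(3t)cos(4t) + 2C_2e^(3t)sin(4t) - 3C_2e^(3t)cos(4t)

Coefficient matrix A = [[-29, -20], [52, 35]].
Characteristic polynomial det(A - λI) = λ^2 - 6λ + 25 = 0.
Eigenvalues λ = 3 ± 4i (complex conjugate pair).
For λ=3+4i: an eigenvector is (-1,2) - i(-2,3) = (-1 + 2i, 2 - 3i).
A real fundamental pair from Re and Im of e^((3+4i)t)v: X_1 = e^(3t)(cos(4t)·(-1,2) + sin(4t)·(-2,3)), X_2 = e^(3t)(sin(4t)·(-1,2) - cos(4t)·(-2,3)).
General solution: C_1X_1 + C_2X_2.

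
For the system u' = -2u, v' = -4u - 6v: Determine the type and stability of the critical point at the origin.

A = [[-2,0],[-4,-6]]; det(A-λI) = λ^2 + 8λ + 12.
λ = -6, -2: both negative.

stable node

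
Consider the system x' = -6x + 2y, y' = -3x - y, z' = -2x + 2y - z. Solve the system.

x(t) = c_2e^(-4t) - 2c_3e^(-3t), y(t) = c_2e^(-4t) - 3c_3e^(-3t), z(t) = c_1e^(-t) + c_3e^(-3t)

Coefficient matrix A = [[-6, 2, 0], [-3, -1, 0], [-2, 2, -1]].
det(A - λI) = 0 gives eigenvalues λ = -1, -4, -3.
For λ=-1: eigenvector (0,0,1).
For λ=-4: eigenvector (1,1,0).
For λ=-3: eigenvector (-2,-3,1).
General solution: c_1e^(-t)(0,0,1) + c_2e^(-4t)(1,1,0) + c_3e^(-3t)(-2,-3,1).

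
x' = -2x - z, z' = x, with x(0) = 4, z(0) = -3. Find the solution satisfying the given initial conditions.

Coefficient matrix A = [[-2, -1], [1, 0]].
Characteristic polynomial det(A - λI) = λ^2 + 2λ + 1 = 0.
Single eigenvalue λ = -1 with algebraic multiplicity 2.
Eigenvector v = (1,-1); generalized eigenvector w with (A-λI)w=v is (-1,0).
General solution: e^(-t)[c_1·v + c_2·(t·v + w)].
Applying x(0)=4, z(0)=-3 gives c_1=3, c_2=-1.

x(t) = -te^(-t) + 4e^(-t), z(t) = te^(-t) - 3e^(-t)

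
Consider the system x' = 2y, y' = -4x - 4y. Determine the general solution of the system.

x(t) = C_1e^(-2t)cos(2t) + C_2e^(-2t)sin(2t), y(t) = -C_1e^(-2t)sin(2t) - C_1e^(-2t)cos(2t) - C_2e^(-2t)sin(2t) + C_2e^(-2t)cos(2t)

Coefficient matrix A = [[0, 2], [-4, -4]].
Characteristic polynomial det(A - λI) = λ^2 + 4λ + 8 = 0.
Eigenvalues λ = -2 ± 2i (complex conjugate pair).
For λ=-2+2i: an eigenvector is (1,-1) - i(0,-1) = (1, -1 + i).
A real fundamental pair from Re and Im of e^((-2+2i)t)v: X_1 = e^(-2t)(cos(2t)·(1,-1) + sin(2t)·(0,-1)), X_2 = e^(-2t)(sin(2t)·(1,-1) - cos(2t)·(0,-1)).
General solution: C_1X_1 + C_2X_2.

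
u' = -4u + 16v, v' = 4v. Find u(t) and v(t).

u(t) = -K_1e^(-4t) + 2K_2e^(4t), v(t) = K_2e^(4t)

Coefficient matrix A = [[-4, 16], [0, 4]].
Characteristic polynomial det(A - λI) = λ^2 - 16 = 0.
Eigenvalues λ = -4, 4.
For λ=-4: (A-λI) row 1 is [0, 16], so an eigenvector is (-1, 0).
For λ=4: (A-λI) row 1 is [-8, 16], so an eigenvector is (2, 1).
General solution: K_1e^(-4t)(-1,0) + K_2e^(4t)(2,1).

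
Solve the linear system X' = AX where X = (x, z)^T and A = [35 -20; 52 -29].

x(t) = -c_1e^(3t)sin(4t) - 2c_1e^(3t)cos(4t) - 2c_2e^(3t)sin(4t) + c_2e^(3t)cos(4t), z(t) = -2c_1e^(3t)sin(4t) - 3c_1e^(3t)cos(4t) - 3c_2e^(3t)sin(4t) + 2c_2e^(3t)cos(4t)

Coefficient matrix A = [[35, -20], [52, -29]].
Characteristic polynomial det(A - λI) = λ^2 - 6λ + 25 = 0.
Eigenvalues λ = 3 ± 4i (complex conjugate pair).
For λ=3+4i: an eigenvector is (-2,-3) - i(-1,-2) = (-2 + i, -3 + 2i).
A real fundamental pair from Re and Im of e^((3+4i)t)v: X_1 = e^(3t)(cos(4t)·(-2,-3) + sin(4t)·(-1,-2)), X_2 = e^(3t)(sin(4t)·(-2,-3) - cos(4t)·(-1,-2)).
General solution: c_1X_1 + c_2X_2.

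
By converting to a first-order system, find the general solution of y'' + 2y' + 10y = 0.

y(t) = c_1e^(-t)cos(3t) + c_2e^(-t)sin(3t)

Let x_1 = y, x_2 = y'. Then x_1' = x_2 and x_2' = -10x_1 - 2x_2.
A = [[0,1],[-10,-2]]; det(A-λI) = λ^2 + 2λ + 10.
Eigenvalues λ = -1 ± 3i.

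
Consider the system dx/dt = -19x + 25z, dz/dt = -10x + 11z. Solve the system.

Coefficient matrix A = [[-19, 25], [-10, 11]].
Characteristic polynomial det(A - λI) = λ^2 + 8λ + 41 = 0.
Eigenvalues λ = -4 ± 5i (complex conjugate pair).
For λ=-4+5i: an eigenvector is (2,1) - i(-1,-1) = (2 + i, 1 + i).
A real fundamental pair from Re and Im of e^((-4+5i)t)v: X_1 = e^(-4t)(cos(5t)·(2,1) + sin(5t)·(-1,-1)), X_2 = e^(-4t)(sin(5t)·(2,1) - cos(5t)·(-1,-1)).
General solution: c_1X_1 + c_2X_2.

x(t) = -c_1e^(-4t)sin(5t) + 2c_1e^(-4t)cos(5t) + 2c_2e^(-4t)sin(5t) + c_2e^(-4t)cos(5t), z(t) = -c_1e^(-4t)sin(5t) + c_1e^(-4t)cos(5t) + c_2e^(-4t)sin(5t) + c_2e^(-4t)cos(5t)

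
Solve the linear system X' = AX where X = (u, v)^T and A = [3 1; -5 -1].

u(t) = -C_1e^(t)sin(t) + C_2e^(t)cos(t), v(t) = 2C_1e^(t)sin(t) - C_1e^(t)cos(t) - C_2e^(t)sin(t) - 2C_2e^(t)cos(t)

Coefficient matrix A = [[3, 1], [-5, -1]].
Characteristic polynomial det(A - λI) = λ^2 - 2λ + 2 = 0.
Eigenvalues λ = 1 ± i (complex conjugate pair).
For λ=1+i: an eigenvector is (0,-1) - i(-1,2) = (0 + i, -1 - 2i).
A real fundamental pair from Re and Im of e^((1+i)t)v: X_1 = e^(t)(cos(t)·(0,-1) + sin(t)·(-1,2)), X_2 = e^(t)(sin(t)·(0,-1) - cos(t)·(-1,2)).
General solution: C_1X_1 + C_2X_2.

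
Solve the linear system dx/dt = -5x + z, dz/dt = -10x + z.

x(t) = -K_1e^(-2t)sin(t) + K_2e^(-2t)cos(t), z(t) = -3K_1e^(-2t)sin(t) - K_1e^(-2t)cos(t) - K_2e^(-2t)sin(t) + 3K_2e^(-2t)cos(t)

Coefficient matrix A = [[-5, 1], [-10, 1]].
Characteristic polynomial det(A - λI) = λ^2 + 4λ + 5 = 0.
Eigenvalues λ = -2 ± i (complex conjugate pair).
For λ=-2+i: an eigenvector is (0,-1) - i(-1,-3) = (0 + i, -1 + 3i).
A real fundamental pair from Re and Im of e^((-2+i)t)v: X_1 = e^(-2t)(cos(t)·(0,-1) + sin(t)·(-1,-3)), X_2 = e^(-2t)(sin(t)·(0,-1) - cos(t)·(-1,-3)).
General solution: K_1X_1 + K_2X_2.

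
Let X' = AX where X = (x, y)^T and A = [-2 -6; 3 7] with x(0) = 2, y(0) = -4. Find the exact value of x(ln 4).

A = [[-2,-6],[3,7]]; eigenvalues λ = 4, 1.
Eigenvectors: (1,-1) for λ=4, (-2,1) for λ=1.
From the initial condition, c_1 = 6, c_2 = 2.
x(ln 4) = (6)(4^4)(1) + (2)(4^1)(-2) = 1520.

1520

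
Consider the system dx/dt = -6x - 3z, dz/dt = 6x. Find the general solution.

x(t) = -C_1e^(-3t)sin(3t) + C_2e^(-3t)cos(3t), z(t) = C_1e^(-3t)sin(3t) + C_1e^(-3t)cos(3t) + C_2e^(-3t)sin(3t) - C_2e^(-3t)cos(3t)

Coefficient matrix A = [[-6, -3], [6, 0]].
Characteristic polynomial det(A - λI) = λ^2 + 6λ + 18 = 0.
Eigenvalues λ = -3 ± 3i (complex conjugate pair).
For λ=-3+3i: an eigenvector is (0,1) - i(-1,1) = (0 + i, 1 - i).
A real fundamental pair from Re and Im of e^((-3+3i)t)v: X_1 = e^(-3t)(cos(3t)·(0,1) + sin(3t)·(-1,1)), X_2 = e^(-3t)(sin(3t)·(0,1) - cos(3t)·(-1,1)).
General solution: C_1X_1 + C_2X_2.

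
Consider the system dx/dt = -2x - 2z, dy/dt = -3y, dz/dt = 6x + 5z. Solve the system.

Coefficient matrix A = [[-2, 0, -2], [0, -3, 0], [6, 0, 5]].
det(A - λI) = 0 gives eigenvalues λ = 2, 1, -3.
For λ=2: eigenvector (1,0,-2).
For λ=1: eigenvector (2,0,-3).
For λ=-3: eigenvector (0,1,0).
General solution: c_1e^(2t)(1,0,-2) + c_2e^(t)(2,0,-3) + c_3e^(-3t)(0,1,0).

x(t) = c_1e^(2t) + 2c_2e^(t), y(t) = c_3e^(-3t), z(t) = -2c_1e^(2t) - 3c_2e^(t)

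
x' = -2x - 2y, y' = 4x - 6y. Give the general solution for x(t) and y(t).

x(t) = c_1e^(-4t)sin(2t) - c_2e^(-4t)cos(2t), y(t) = c_1e^(-4t)sin(2t) - c_1e^(-4t)cos(2t) - c_2e^(-4t)sin(2t) - c_2e^(-4t)cos(2t)

Coefficient matrix A = [[-2, -2], [4, -6]].
Characteristic polynomial det(A - λI) = λ^2 + 8λ + 20 = 0.
Eigenvalues λ = -4 ± 2i (complex conjugate pair).
For λ=-4+2i: an eigenvector is (0,-1) - i(1,1) = (0 - i, -1 - i).
A real fundamental pair from Re and Im of e^((-4+2i)t)v: X_1 = e^(-4t)(cos(2t)·(0,-1) + sin(2t)·(1,1)), X_2 = e^(-4t)(sin(2t)·(0,-1) - cos(2t)·(1,1)).
General solution: c_1X_1 + c_2X_2.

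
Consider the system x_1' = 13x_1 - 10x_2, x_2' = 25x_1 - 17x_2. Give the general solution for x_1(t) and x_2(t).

x_1(t) = c_1e^(-2t)sin(5t) - c_1e^(-2t)cos(5t) - c_2e^(-2t)sin(5t) - c_2e^(-2t)cos(5t), x_2(t) = c_1e^(-2t)sin(5t) - 2c_1e^(-2t)cos(5t) - 2c_2e^(-2t)sin(5t) - c_2e^(-2t)cos(5t)

Coefficient matrix A = [[13, -10], [25, -17]].
Characteristic polynomial det(A - λI) = λ^2 + 4λ + 29 = 0.
Eigenvalues λ = -2 ± 5i (complex conjugate pair).
For λ=-2+5i: an eigenvector is (-1,-2) - i(1,1) = (-1 - i, -2 - i).
A real fundamental pair from Re and Im of e^((-2+5i)t)v: X_1 = e^(-2t)(cos(5t)·(-1,-2) + sin(5t)·(1,1)), X_2 = e^(-2t)(sin(5t)·(-1,-2) - cos(5t)·(1,1)).
General solution: c_1X_1 + c_2X_2.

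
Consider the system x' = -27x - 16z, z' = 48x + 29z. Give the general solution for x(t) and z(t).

Coefficient matrix A = [[-27, -16], [48, 29]].
Characteristic polynomial det(A - λI) = λ^2 - 2λ - 15 = 0.
Eigenvalues λ = 5, -3.
For λ=5: (A-λI) row 1 is [-32, -16], so an eigenvector is (1, -2).
For λ=-3: (A-λI) row 1 is [-24, -16], so an eigenvector is (2, -3).
General solution: K_1e^(5t)(1,-2) + K_2e^(-3t)(2,-3).

x(t) = K_1e^(5t) + 2K_2e^(-3t), z(t) = -2K_1e^(5t) - 3K_2e^(-3t)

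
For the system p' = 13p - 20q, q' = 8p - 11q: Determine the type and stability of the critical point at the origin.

unstable spiral

A = [[13,-20],[8,-11]]; det(A-λI) = λ^2 - 2λ + 17.
λ = 1 ± 4i: positive real part.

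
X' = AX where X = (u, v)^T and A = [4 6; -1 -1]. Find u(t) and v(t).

Coefficient matrix A = [[4, 6], [-1, -1]].
Characteristic polynomial det(A - λI) = λ^2 - 3λ + 2 = 0.
Eigenvalues λ = 1, 2.
For λ=1: (A-λI) row 1 is [3, 6], so an eigenvector is (-2, 1).
For λ=2: (A-λI) row 1 is [2, 6], so an eigenvector is (-3, 1).
General solution: K_1e^(t)(-2,1) + K_2e^(2t)(-3,1).

u(t) = -2K_1e^(t) - 3K_2e^(2t), v(t) = K_1e^(t) + K_2e^(2t)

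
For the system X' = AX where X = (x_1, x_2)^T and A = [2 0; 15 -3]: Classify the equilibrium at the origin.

saddle

A = [[2,0],[15,-3]]; det(A-λI) = λ^2 + λ - 6.
λ = 2, -3: opposite signs.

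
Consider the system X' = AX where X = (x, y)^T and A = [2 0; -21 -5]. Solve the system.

Coefficient matrix A = [[2, 0], [-21, -5]].
Characteristic polynomial det(A - λI) = λ^2 + 3λ - 10 = 0.
Eigenvalues λ = 2, -5.
For λ=2: (A-λI) row 2 is [-21, -7], so an eigenvector is (-1, 3).
For λ=-5: (A-λI) row 1 is [7, 0], so an eigenvector is (0, -1).
General solution: C_1e^(2t)(-1,3) + C_2e^(-5t)(0,-1).

x(t) = -C_1e^(2t), y(t) = 3C_1e^(2t) - C_2e^(-5t)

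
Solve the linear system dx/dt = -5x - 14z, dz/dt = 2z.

x(t) = 2K_1e^(2t) + K_2e^(-5t), z(t) = -K_1e^(2t)

Coefficient matrix A = [[-5, -14], [0, 2]].
Characteristic polynomial det(A - λI) = λ^2 + 3λ - 10 = 0.
Eigenvalues λ = 2, -5.
For λ=2: (A-λI) row 1 is [-7, -14], so an eigenvector is (2, -1).
For λ=-5: (A-λI) row 1 is [0, -14], so an eigenvector is (1, 0).
General solution: K_1e^(2t)(2,-1) + K_2e^(-5t)(1,0).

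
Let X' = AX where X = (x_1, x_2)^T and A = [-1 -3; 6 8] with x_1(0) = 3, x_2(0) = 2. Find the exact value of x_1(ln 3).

A = [[-1,-3],[6,8]]; eigenvalues λ = 2, 5.
Eigenvectors: (-1,1) for λ=2, (1,-2) for λ=5.
From the initial condition, c_1 = -8, c_2 = -5.
x_1(ln 3) = (-8)(3^2)(-1) + (-5)(3^5)(1) = -1143.

-1143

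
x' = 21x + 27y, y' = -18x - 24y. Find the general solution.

x(t) = C_1e^(-6t) + 3C_2e^(3t), y(t) = -C_1e^(-6t) - 2C_2e^(3t)

Coefficient matrix A = [[21, 27], [-18, -24]].
Characteristic polynomial det(A - λI) = λ^2 + 3λ - 18 = 0.
Eigenvalues λ = -6, 3.
For λ=-6: (A-λI) row 1 is [27, 27], so an eigenvector is (1, -1).
For λ=3: (A-λI) row 1 is [18, 27], so an eigenvector is (3, -2).
General solution: C_1e^(-6t)(1,-1) + C_2e^(3t)(3,-2).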